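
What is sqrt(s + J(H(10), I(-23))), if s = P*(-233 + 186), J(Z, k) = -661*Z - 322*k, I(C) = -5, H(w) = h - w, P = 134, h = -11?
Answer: sqrt(9193) ≈ 95.880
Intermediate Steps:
H(w) = -11 - w
s = -6298 (s = 134*(-233 + 186) = 134*(-47) = -6298)
sqrt(s + J(H(10), I(-23))) = sqrt(-6298 + (-661*(-11 - 1*10) - 322*(-5))) = sqrt(-6298 + (-661*(-11 - 10) + 1610)) = sqrt(-6298 + (-661*(-21) + 1610)) = sqrt(-6298 + (13881 + 1610)) = sqrt(-6298 + 15491) = sqrt(9193)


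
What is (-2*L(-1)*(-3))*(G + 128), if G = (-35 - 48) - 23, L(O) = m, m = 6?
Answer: 792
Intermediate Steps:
L(O) = 6
G = -106 (G = -83 - 23 = -106)
(-2*L(-1)*(-3))*(G + 128) = (-2*6*(-3))*(-106 + 128) = -12*(-3)*22 = 36*22 = 792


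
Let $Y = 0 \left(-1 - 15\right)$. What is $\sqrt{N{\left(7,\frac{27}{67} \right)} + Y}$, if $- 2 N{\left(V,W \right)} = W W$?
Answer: $\frac{27 i \sqrt{2}}{134} \approx 0.28495 i$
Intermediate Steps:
$N{\left(V,W \right)} = - \frac{W^{2}}{2}$ ($N{\left(V,W \right)} = - \frac{W W}{2} = - \frac{W^{2}}{2}$)
$Y = 0$ ($Y = 0 \left(-16\right) = 0$)
$\sqrt{N{\left(7,\frac{27}{67} \right)} + Y} = \sqrt{- \frac{\left(\frac{27}{67}\right)^{2}}{2} + 0} = \sqrt{\left(- \frac{1}{2}\right) \frac{729}{4489} + 0} = \sqrt{- \frac{729}{8978} + 0} = \sqrt{- \frac{729}{8978}} = \frac{27 i \sqrt{2}}{134}$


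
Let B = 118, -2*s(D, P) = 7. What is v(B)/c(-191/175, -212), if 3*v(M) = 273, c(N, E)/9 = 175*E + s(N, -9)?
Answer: -26/95409 ≈ -0.00027251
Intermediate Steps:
s(D, P) = -7/2 (s(D, P) = -½*7 = -7/2)
c(N, E) = -63/2 + 1575*E (c(N, E) = 9*(175*E - 7/2) = 9*(-7/2 + 175*E) = -63/2 + 1575*E)
v(M) = 91 (v(M) = (⅓)*273 = 91)
v(B)/c(-191/175, -212) = 91/(-63/2 + 1575*(-212)) = 91/(-63/2 - 333900) = 91/(-667863/2) = 91*(-2/667863) = -26/95409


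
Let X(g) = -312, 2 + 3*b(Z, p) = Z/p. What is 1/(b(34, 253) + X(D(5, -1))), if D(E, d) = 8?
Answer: -759/237280 ≈ -0.0031988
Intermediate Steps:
b(Z, p) = -⅔ + Z/(3*p) (b(Z, p) = -⅔ + (Z/p)/3 = -⅔ + Z/(3*p))
1/(b(34, 253) + X(D(5, -1))) = 1/((⅓)*(34 - 2*253)/253 - 312) = 1/((⅓)*(1/253)*(34 - 506) - 312) = 1/((⅓)*(1/253)*(-472) - 312) = 1/(-472/759 - 312) = 1/(-237280/759) = -759/237280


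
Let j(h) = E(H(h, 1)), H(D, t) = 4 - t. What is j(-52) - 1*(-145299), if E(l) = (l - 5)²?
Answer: 145303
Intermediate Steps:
E(l) = (-5 + l)²
j(h) = 4 (j(h) = (-5 + (4 - 1*1))² = (-5 + (4 - 1))² = (-5 + 3)² = (-2)² = 4)
j(-52) - 1*(-145299) = 4 - 1*(-145299) = 4 + 145299 = 145303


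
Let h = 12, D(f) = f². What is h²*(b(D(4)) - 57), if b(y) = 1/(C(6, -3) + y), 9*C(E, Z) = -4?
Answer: -286956/35 ≈ -8198.8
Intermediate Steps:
C(E, Z) = -4/9 (C(E, Z) = (⅑)*(-4) = -4/9)
b(y) = 1/(-4/9 + y)
h²*(b(D(4)) - 57) = 12²*(9/(-4 + 9*4²) - 57) = 144*(9/(-4 + 9*16) - 57) = 144*(9/(-4 + 144) - 57) = 144*(9/140 - 57) = 144*(-7971/140) = -286956/35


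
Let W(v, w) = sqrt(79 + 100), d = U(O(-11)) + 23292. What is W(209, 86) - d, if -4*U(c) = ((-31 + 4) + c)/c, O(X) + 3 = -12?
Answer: -232913/10 + sqrt(179) ≈ -23278.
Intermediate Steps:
O(X) = -15 (O(X) = -3 - 12 = -15)
U(c) = -(-27 + c)/(4*c) (U(c) = -((-31 + 4) + c)/(4*c) = -(-27 + c)/(4*c))
d = 232913/10 (d = (1/4)*(27 - 1*(-15))/(-15) + 23292 = (1/4)*(-1/15)*(27 + 15) + 23292 = (1/4)*(-1/15)*42 + 23292 = -7/10 + 23292 = 232913/10 ≈ 23291.)
W(v, w) = sqrt(179)
W(209, 86) - d = sqrt(179) - 1*232913/10 = sqrt(179) - 232913/10 = -232913/10 + sqrt(179)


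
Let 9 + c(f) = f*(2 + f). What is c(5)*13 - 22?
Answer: 316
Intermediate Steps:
c(f) = -9 + f*(2 + f)
c(5)*13 - 22 = (-9 + 5² + 2*5)*13 - 22 = (-9 + 25 + 10)*13 - 22 = 26*13 - 22 = 338 - 22 = 316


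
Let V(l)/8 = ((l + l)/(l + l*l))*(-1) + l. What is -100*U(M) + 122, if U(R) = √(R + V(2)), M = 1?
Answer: 122 - 100*√105/3 ≈ -219.56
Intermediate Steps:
V(l) = 8*l - 16*l/(l + l²) (V(l) = 8*(((l + l)/(l + l*l))*(-1) + l) = 8*(((2*l)/(l + l²))*(-1) + l) = 8*((2*l/(l + l²))*(-1) + l) = 8*(-2*l/(l + l²) + l) = 8*(l - 2*l/(l + l²)) = 8*l - 16*l/(l + l²))
U(R) = √(32/3 + R) (U(R) = √(R + 8*(-2 + 2 + 2²)/(1 + 2)) = √(R + 8*(-2 + 2 + 4)/3) = √(R + 8*(⅓)*4) = √(R + 32/3) = √(32/3 + R))
-100*U(M) + 122 = -100*√(96 + 9*1)/3 + 122 = -100*√(96 + 9)/3 + 122 = -100*√105/3 + 122 = 122 - 100*√105/3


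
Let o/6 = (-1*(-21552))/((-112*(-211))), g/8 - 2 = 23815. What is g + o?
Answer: 281429754/1477 ≈ 1.9054e+5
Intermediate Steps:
g = 190536 (g = 16 + 8*23815 = 16 + 190520 = 190536)
o = 8082/1477 (o = 6*((-1*(-21552))/((-112*(-211)))) = 6*(21552/23632) = 6*(21552*(1/23632)) = 6*(1347/1477) = 8082/1477 ≈ 5.4719)
g + o = 190536 + 8082/1477 = 281429754/1477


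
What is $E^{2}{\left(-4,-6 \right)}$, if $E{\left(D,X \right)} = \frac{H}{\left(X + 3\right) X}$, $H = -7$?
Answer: $\frac{49}{324} \approx 0.15123$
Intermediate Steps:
$E{\left(D,X \right)} = - \frac{7}{X \left(3 + X\right)}$ ($E{\left(D,X \right)} = - \frac{7}{\left(X + 3\right) X} = - \frac{7}{\left(3 + X\right) X} = - \frac{7}{X \left(3 + X\right)}$)
$E^{2}{\left(-4,-6 \right)} = \left(- \frac{7}{\left(-6\right) \left(3 - 6\right)}\right)^{2} = \left(\left(-7\right) \left(- \frac{1}{6}\right) \frac{1}{-3}\right)^{2} = \left(\left(-7\right) \left(- \frac{1}{6}\right) \left(- \frac{1}{3}\right)\right)^{2} = \left(- \frac{7}{18}\right)^{2} = \frac{49}{324}$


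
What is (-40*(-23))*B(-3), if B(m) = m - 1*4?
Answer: -6440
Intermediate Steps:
B(m) = -4 + m (B(m) = m - 4 = -4 + m)
(-40*(-23))*B(-3) = (-40*(-23))*(-4 - 3) = 920*(-7) = -6440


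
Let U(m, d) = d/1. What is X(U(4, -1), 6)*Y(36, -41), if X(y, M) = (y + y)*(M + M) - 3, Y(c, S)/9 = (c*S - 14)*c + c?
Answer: 13025772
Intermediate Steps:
U(m, d) = d (U(m, d) = d*1 = d)
Y(c, S) = 9*c + 9*c*(-14 + S*c) (Y(c, S) = 9*((c*S - 14)*c + c) = 9*((S*c - 14)*c + c) = 9*((-14 + S*c)*c + c) = 9*(c*(-14 + S*c) + c) = 9*(c + c*(-14 + S*c)) = 9*c + 9*c*(-14 + S*c))
X(y, M) = -3 + 4*M*y (X(y, M) = (2*y)*(2*M) - 3 = 4*M*y - 3 = -3 + 4*M*y)
X(U(4, -1), 6)*Y(36, -41) = (-3 + 4*6*(-1))*(9*36*(-13 - 41*36)) = (-3 - 24)*(9*36*(-13 - 1476)) = -243*36*(-1489) = -27*(-482436) = 13025772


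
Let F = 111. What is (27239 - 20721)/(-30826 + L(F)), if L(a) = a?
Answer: -6518/30715 ≈ -0.21221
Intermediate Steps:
(27239 - 20721)/(-30826 + L(F)) = (27239 - 20721)/(-30826 + 111) = 6518/(-30715) = 6518*(-1/30715) = -6518/30715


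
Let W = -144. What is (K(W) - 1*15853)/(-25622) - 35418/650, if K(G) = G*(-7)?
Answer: -448915373/8327150 ≈ -53.910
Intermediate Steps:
K(G) = -7*G
(K(W) - 1*15853)/(-25622) - 35418/650 = (-7*(-144) - 1*15853)/(-25622) - 35418/650 = (1008 - 15853)*(-1/25622) - 35418*1/650 = -14845*(-1/25622) - 17709/325 = 14845/25622 - 17709/325 = -448915373/8327150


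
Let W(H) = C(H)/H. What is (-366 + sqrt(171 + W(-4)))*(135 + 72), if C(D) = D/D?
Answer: -75762 + 207*sqrt(683)/2 ≈ -73057.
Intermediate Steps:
C(D) = 1
W(H) = 1/H
(-366 + sqrt(171 + W(-4)))*(135 + 72) = (-366 + sqrt(171 + 1/(-4)))*(135 + 72) = (-366 + sqrt(171 - 1/4))*207 = (-366 + sqrt(683/4))*207 = (-366 + sqrt(683)/2)*207 = -75762 + 207*sqrt(683)/2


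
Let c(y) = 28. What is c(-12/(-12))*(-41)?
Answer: -1148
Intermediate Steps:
c(-12/(-12))*(-41) = 28*(-41) = -1148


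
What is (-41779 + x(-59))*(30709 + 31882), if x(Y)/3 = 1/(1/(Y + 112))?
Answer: -2605037420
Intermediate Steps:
x(Y) = 336 + 3*Y (x(Y) = 3/(1/(Y + 112)) = 3/(1/(112 + Y)) = 3*(112 + Y) = 336 + 3*Y)
(-41779 + x(-59))*(30709 + 31882) = (-41779 + (336 + 3*(-59)))*(30709 + 31882) = (-41779 + (336 - 177))*62591 = (-41779 + 159)*62591 = -41620*62591 = -2605037420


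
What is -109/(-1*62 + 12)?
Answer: 109/50 ≈ 2.1800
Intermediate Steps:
-109/(-1*62 + 12) = -109/(-62 + 12) = -109/(-50) = -1/50*(-109) = 109/50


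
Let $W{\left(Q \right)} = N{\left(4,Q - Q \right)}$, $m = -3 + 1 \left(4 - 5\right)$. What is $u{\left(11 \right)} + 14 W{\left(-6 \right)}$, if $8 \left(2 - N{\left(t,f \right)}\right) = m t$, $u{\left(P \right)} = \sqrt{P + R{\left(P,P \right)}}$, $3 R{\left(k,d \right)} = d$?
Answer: $56 + \frac{2 \sqrt{33}}{3} \approx 59.83$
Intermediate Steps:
$R{\left(k,d \right)} = \frac{d}{3}$
$u{\left(P \right)} = \frac{2 \sqrt{3} \sqrt{P}}{3}$ ($u{\left(P \right)} = \sqrt{P + \frac{P}{3}} = \sqrt{\frac{4 P}{3}} = \frac{2 \sqrt{3} \sqrt{P}}{3}$)
$m = -4$ ($m = -3 + 1 \left(-1\right) = -3 - 1 = -4$)
$N{\left(t,f \right)} = 2 + \frac{t}{2}$ ($N{\left(t,f \right)} = 2 - \frac{\left(-4\right) t}{8} = 2 + \frac{t}{2}$)
$W{\left(Q \right)} = 4$ ($W{\left(Q \right)} = 2 + \frac{1}{2} \cdot 4 = 2 + 2 = 4$)
$u{\left(11 \right)} + 14 W{\left(-6 \right)} = \frac{2 \sqrt{3} \sqrt{11}}{3} + 14 \cdot 4 = \frac{2 \sqrt{33}}{3} + 56 = 56 + \frac{2 \sqrt{33}}{3}$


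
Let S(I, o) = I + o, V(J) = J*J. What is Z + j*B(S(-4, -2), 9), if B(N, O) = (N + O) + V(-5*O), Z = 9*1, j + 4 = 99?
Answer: 192669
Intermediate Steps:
j = 95 (j = -4 + 99 = 95)
V(J) = J²
Z = 9
B(N, O) = N + O + 25*O² (B(N, O) = (N + O) + (-5*O)² = (N + O) + 25*O² = N + O + 25*O²)
Z + j*B(S(-4, -2), 9) = 9 + 95*((-4 - 2) + 9 + 25*9²) = 9 + 95*(-6 + 9 + 25*81) = 9 + 95*(-6 + 9 + 2025) = 9 + 95*2028 = 9 + 192660 = 192669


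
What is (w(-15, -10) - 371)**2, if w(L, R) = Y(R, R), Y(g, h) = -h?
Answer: 130321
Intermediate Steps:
w(L, R) = -R
(w(-15, -10) - 371)**2 = (-1*(-10) - 371)**2 = (10 - 371)**2 = (-361)**2 = 130321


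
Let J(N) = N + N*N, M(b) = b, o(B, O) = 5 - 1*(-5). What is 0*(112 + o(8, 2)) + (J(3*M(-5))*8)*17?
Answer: 28560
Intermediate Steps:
o(B, O) = 10 (o(B, O) = 5 + 5 = 10)
J(N) = N + N²
0*(112 + o(8, 2)) + (J(3*M(-5))*8)*17 = 0*(112 + 10) + (((3*(-5))*(1 + 3*(-5)))*8)*17 = 0*122 + (-15*(1 - 15)*8)*17 = 0 + (-15*(-14)*8)*17 = 0 + (210*8)*17 = 0 + 1680*17 = 0 + 28560 = 28560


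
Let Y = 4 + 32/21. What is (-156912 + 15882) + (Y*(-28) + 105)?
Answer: -423239/3 ≈ -1.4108e+5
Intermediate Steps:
Y = 116/21 (Y = 4 + 32*(1/21) = 4 + 32/21 = 116/21 ≈ 5.5238)
(-156912 + 15882) + (Y*(-28) + 105) = (-156912 + 15882) + ((116/21)*(-28) + 105) = -141030 + (-464/3 + 105) = -141030 - 149/3 = -423239/3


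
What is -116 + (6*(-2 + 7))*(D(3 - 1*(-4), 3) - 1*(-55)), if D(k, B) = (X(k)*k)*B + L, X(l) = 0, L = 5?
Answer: 1684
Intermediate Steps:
D(k, B) = 5 (D(k, B) = (0*k)*B + 5 = 0*B + 5 = 0 + 5 = 5)
-116 + (6*(-2 + 7))*(D(3 - 1*(-4), 3) - 1*(-55)) = -116 + (6*(-2 + 7))*(5 - 1*(-55)) = -116 + (6*5)*(5 + 55) = -116 + 30*60 = -116 + 1800 = 1684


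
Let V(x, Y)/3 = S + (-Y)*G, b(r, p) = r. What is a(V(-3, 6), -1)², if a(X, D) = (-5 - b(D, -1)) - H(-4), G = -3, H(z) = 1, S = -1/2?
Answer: 25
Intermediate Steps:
S = -½ (S = -1*½ = -½ ≈ -0.50000)
V(x, Y) = -3/2 + 9*Y (V(x, Y) = 3*(-½ - Y*(-3)) = 3*(-½ + 3*Y) = -3/2 + 9*Y)
a(X, D) = -6 - D (a(X, D) = (-5 - D) - 1*1 = (-5 - D) - 1 = -6 - D)
a(V(-3, 6), -1)² = (-6 - 1*(-1))² = (-6 + 1)² = (-5)² = 25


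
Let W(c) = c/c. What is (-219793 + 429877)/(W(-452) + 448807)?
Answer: 52521/112202 ≈ 0.46809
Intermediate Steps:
W(c) = 1
(-219793 + 429877)/(W(-452) + 448807) = (-219793 + 429877)/(1 + 448807) = 210084/448808 = 210084*(1/448808) = 52521/112202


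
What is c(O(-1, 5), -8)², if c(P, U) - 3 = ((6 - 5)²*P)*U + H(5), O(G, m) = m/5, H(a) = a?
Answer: 0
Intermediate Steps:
O(G, m) = m/5 (O(G, m) = m*(⅕) = m/5)
c(P, U) = 8 + P*U (c(P, U) = 3 + (((6 - 5)²*P)*U + 5) = 3 + ((1²*P)*U + 5) = 3 + ((1*P)*U + 5) = 3 + (P*U + 5) = 3 + (5 + P*U) = 8 + P*U)
c(O(-1, 5), -8)² = (8 + ((⅕)*5)*(-8))² = (8 + 1*(-8))² = (8 - 8)² = 0² = 0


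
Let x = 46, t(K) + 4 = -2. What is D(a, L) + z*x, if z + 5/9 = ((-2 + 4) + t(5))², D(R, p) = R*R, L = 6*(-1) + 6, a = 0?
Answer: 6394/9 ≈ 710.44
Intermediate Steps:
t(K) = -6 (t(K) = -4 - 2 = -6)
L = 0 (L = -6 + 6 = 0)
D(R, p) = R²
z = 139/9 (z = -5/9 + ((-2 + 4) - 6)² = -5/9 + (2 - 6)² = -5/9 + (-4)² = -5/9 + 16 = 139/9 ≈ 15.444)
D(a, L) + z*x = 0² + (139/9)*46 = 0 + 6394/9 = 6394/9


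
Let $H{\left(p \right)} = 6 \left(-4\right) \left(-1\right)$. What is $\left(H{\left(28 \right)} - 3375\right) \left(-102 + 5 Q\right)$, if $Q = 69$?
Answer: $-814293$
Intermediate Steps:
$H{\left(p \right)} = 24$ ($H{\left(p \right)} = \left(-24\right) \left(-1\right) = 24$)
$\left(H{\left(28 \right)} - 3375\right) \left(-102 + 5 Q\right) = \left(24 - 3375\right) \left(-102 + 5 \cdot 69\right) = - 3351 \left(-102 + 345\right) = \left(-3351\right) 243 = -814293$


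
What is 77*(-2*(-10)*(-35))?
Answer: -53900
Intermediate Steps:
77*(-2*(-10)*(-35)) = 77*(20*(-35)) = 77*(-700) = -53900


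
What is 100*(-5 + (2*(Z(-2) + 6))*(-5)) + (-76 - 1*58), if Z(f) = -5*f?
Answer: -16634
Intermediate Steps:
100*(-5 + (2*(Z(-2) + 6))*(-5)) + (-76 - 1*58) = 100*(-5 + (2*(-5*(-2) + 6))*(-5)) + (-76 - 1*58) = 100*(-5 + (2*(10 + 6))*(-5)) + (-76 - 58) = 100*(-5 + (2*16)*(-5)) - 134 = 100*(-5 + 32*(-5)) - 134 = 100*(-5 - 160) - 134 = 100*(-165) - 134 = -16500 - 134 = -16634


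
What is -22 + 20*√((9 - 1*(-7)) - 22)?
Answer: -22 + 20*I*√6 ≈ -22.0 + 48.99*I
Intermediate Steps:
-22 + 20*√((9 - 1*(-7)) - 22) = -22 + 20*√((9 + 7) - 22) = -22 + 20*√(16 - 22) = -22 + 20*√(-6) = -22 + 20*(I*√6) = -22 + 20*I*√6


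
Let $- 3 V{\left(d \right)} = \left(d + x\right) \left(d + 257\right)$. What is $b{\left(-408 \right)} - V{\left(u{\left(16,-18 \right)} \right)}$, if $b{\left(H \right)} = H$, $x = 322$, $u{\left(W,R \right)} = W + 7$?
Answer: $31792$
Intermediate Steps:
$u{\left(W,R \right)} = 7 + W$
$V{\left(d \right)} = - \frac{\left(257 + d\right) \left(322 + d\right)}{3}$ ($V{\left(d \right)} = - \frac{\left(d + 322\right) \left(d + 257\right)}{3} = - \frac{\left(322 + d\right) \left(257 + d\right)}{3} = - \frac{\left(257 + d\right) \left(322 + d\right)}{3}$)
$b{\left(-408 \right)} - V{\left(u{\left(16,-18 \right)} \right)} = -408 - \left(- \frac{82754}{3} - 193 \left(7 + 16\right) - \frac{\left(7 + 16\right)^{2}}{3}\right) = -408 - \left(- \frac{82754}{3} - 4439 - \frac{23^{2}}{3}\right) = -408 - \left(- \frac{82754}{3} - 4439 - \frac{529}{3}\right) = -408 - -32200 = -408 + 32200 = 31792$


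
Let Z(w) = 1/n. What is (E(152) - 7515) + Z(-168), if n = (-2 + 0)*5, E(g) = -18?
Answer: -75331/10 ≈ -7533.1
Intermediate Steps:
n = -10 (n = -2*5 = -10)
Z(w) = -⅒ (Z(w) = 1/(-10) = -⅒)
(E(152) - 7515) + Z(-168) = (-18 - 7515) - ⅒ = -7533 - ⅒ = -75331/10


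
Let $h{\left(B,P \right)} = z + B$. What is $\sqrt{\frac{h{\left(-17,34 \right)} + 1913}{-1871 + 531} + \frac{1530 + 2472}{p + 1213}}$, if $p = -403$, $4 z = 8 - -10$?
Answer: $\frac{\sqrt{20492754}}{2412} \approx 1.8768$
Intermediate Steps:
$z = \frac{9}{2}$ ($z = \frac{8 - -10}{4} = \frac{8 + 10}{4} = \frac{1}{4} \cdot 18 = \frac{9}{2} \approx 4.5$)
$h{\left(B,P \right)} = \frac{9}{2} + B$
$\sqrt{\frac{h{\left(-17,34 \right)} + 1913}{-1871 + 531} + \frac{1530 + 2472}{p + 1213}} = \sqrt{\frac{\left(\frac{9}{2} - 17\right) + 1913}{-1871 + 531} + \frac{1530 + 2472}{-403 + 1213}} = \sqrt{\frac{- \frac{25}{2} + 1913}{-1340} + \frac{4002}{810}} = \sqrt{\frac{3801}{2} \left(- \frac{1}{1340}\right) + 4002 \cdot \frac{1}{810}} = \sqrt{- \frac{3801}{2680} + \frac{667}{135}} = \sqrt{\frac{50977}{14472}} = \frac{\sqrt{20492754}}{2412}$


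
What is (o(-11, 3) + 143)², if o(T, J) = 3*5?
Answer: 24964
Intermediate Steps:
o(T, J) = 15
(o(-11, 3) + 143)² = (15 + 143)² = 158² = 24964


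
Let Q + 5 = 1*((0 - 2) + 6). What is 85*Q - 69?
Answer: -154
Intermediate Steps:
Q = -1 (Q = -5 + 1*((0 - 2) + 6) = -5 + 1*(-2 + 6) = -5 + 1*4 = -5 + 4 = -1)
85*Q - 69 = 85*(-1) - 69 = -85 - 69 = -154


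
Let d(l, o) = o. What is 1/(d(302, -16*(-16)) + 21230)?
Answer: 1/21486 ≈ 4.6542e-5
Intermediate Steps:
1/(d(302, -16*(-16)) + 21230) = 1/(-16*(-16) + 21230) = 1/(256 + 21230) = 1/21486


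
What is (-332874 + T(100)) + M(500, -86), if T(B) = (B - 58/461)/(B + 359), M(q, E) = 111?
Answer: -70412271995/211599 ≈ -3.3276e+5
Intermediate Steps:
T(B) = (-58/461 + B)/(359 + B) (T(B) = (B - 58*1/461)/(359 + B) = (B - 58/461)/(359 + B) = (-58/461 + B)/(359 + B))
(-332874 + T(100)) + M(500, -86) = (-332874 + (-58/461 + 100)/(359 + 100)) + 111 = (-332874 + (46042/461)/459) + 111 = (-332874 + (1/459)*(46042/461)) + 111 = (-332874 + 46042/211599) + 111 = -70435759484/211599 + 111 = -70412271995/211599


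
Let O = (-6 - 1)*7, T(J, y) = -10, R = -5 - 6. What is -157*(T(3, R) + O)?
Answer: 9263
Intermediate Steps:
R = -11
O = -49 (O = -7*7 = -49)
-157*(T(3, R) + O) = -157*(-10 - 49) = -157*(-59) = 9263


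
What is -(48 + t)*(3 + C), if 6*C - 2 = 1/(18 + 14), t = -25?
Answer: -14743/192 ≈ -76.786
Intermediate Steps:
C = 65/192 (C = 1/3 + 1/(6*(18 + 14)) = 1/3 + (1/6)/32 = 1/3 + (1/6)*(1/32) = 1/3 + 1/192 = 65/192 ≈ 0.33854)
-(48 + t)*(3 + C) = -(48 - 25)*(3 + 65/192) = -23*641/192 = -1*14743/192 = -14743/192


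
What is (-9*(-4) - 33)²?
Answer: 9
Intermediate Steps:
(-9*(-4) - 33)² = (36 - 33)² = 3² = 9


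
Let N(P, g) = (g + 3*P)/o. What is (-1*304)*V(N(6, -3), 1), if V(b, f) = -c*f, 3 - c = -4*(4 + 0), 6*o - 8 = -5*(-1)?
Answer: 5776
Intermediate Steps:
o = 13/6 (o = 4/3 + (-5*(-1))/6 = 4/3 + (⅙)*5 = 4/3 + ⅚ = 13/6 ≈ 2.1667)
c = 19 (c = 3 - (-4)*(4 + 0) = 3 - (-4)*4 = 3 - 1*(-16) = 3 + 16 = 19)
N(P, g) = 6*g/13 + 18*P/13 (N(P, g) = (g + 3*P)/(13/6) = (g + 3*P)*(6/13) = 6*g/13 + 18*P/13)
V(b, f) = -19*f
(-1*304)*V(N(6, -3), 1) = (-1*304)*(-19*1) = -304*(-19) = 5776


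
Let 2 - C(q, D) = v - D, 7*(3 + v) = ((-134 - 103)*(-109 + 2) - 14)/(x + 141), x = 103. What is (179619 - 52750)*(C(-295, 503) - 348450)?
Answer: -75399551040189/1708 ≈ -4.4145e+10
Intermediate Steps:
v = 20221/1708 (v = -3 + (((-134 - 103)*(-109 + 2) - 14)/(103 + 141))/7 = -3 + ((-237*(-107) - 14)/244)/7 = -3 + ((25359 - 14)*(1/244))/7 = -3 + (25345*(1/244))/7 = -3 + (1/7)*(25345/244) = -3 + 25345/1708 = 20221/1708 ≈ 11.839)
C(q, D) = -16805/1708 + D (C(q, D) = 2 - (20221/1708 - D) = 2 + (-20221/1708 + D) = -16805/1708 + D)
(179619 - 52750)*(C(-295, 503) - 348450) = (179619 - 52750)*((-16805/1708 + 503) - 348450) = 126869*(842319/1708 - 348450) = 126869*(-594310281/1708) = -75399551040189/1708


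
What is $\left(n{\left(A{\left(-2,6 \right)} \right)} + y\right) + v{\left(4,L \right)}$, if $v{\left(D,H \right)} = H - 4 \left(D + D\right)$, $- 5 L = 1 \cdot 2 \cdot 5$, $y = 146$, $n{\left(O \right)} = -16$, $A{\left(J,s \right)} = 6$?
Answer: $96$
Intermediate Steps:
$L = -2$ ($L = - \frac{1 \cdot 2 \cdot 5}{5} = - \frac{2 \cdot 5}{5} = \left(- \frac{1}{5}\right) 10 = -2$)
$v{\left(D,H \right)} = H - 8 D$ ($v{\left(D,H \right)} = H - 4 \cdot 2 D = H - 8 D$)
$\left(n{\left(A{\left(-2,6 \right)} \right)} + y\right) + v{\left(4,L \right)} = \left(-16 + 146\right) - 34 = 130 - 34 = 96$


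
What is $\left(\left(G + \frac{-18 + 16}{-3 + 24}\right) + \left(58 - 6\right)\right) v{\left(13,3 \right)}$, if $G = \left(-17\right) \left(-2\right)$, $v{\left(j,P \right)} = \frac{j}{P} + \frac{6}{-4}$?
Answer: $\frac{15334}{63} \approx 243.4$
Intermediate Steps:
$v{\left(j,P \right)} = - \frac{3}{2} + \frac{j}{P}$ ($v{\left(j,P \right)} = \frac{j}{P} + 6 \left(- \frac{1}{4}\right) = \frac{j}{P} - \frac{3}{2} = - \frac{3}{2} + \frac{j}{P}$)
$G = 34$
$\left(\left(G + \frac{-18 + 16}{-3 + 24}\right) + \left(58 - 6\right)\right) v{\left(13,3 \right)} = \left(\left(34 + \frac{-18 + 16}{-3 + 24}\right) + \left(58 - 6\right)\right) \left(- \frac{3}{2} + \frac{13}{3}\right) = \left(\left(34 - \frac{2}{21}\right) + \left(58 - 6\right)\right) \left(- \frac{3}{2} + 13 \cdot \frac{1}{3}\right) = \left(\left(34 - \frac{2}{21}\right) + 52\right) \left(- \frac{3}{2} + \frac{13}{3}\right) = \left(\left(34 - \frac{2}{21}\right) + 52\right) \frac{17}{6} = \left(\frac{712}{21} + 52\right) \frac{17}{6} = \frac{1804}{21} \cdot \frac{17}{6} = \frac{15334}{63}$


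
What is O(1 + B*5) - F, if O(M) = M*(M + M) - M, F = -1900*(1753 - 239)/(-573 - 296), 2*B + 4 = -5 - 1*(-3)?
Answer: -2523786/869 ≈ -2904.2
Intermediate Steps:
B = -3 (B = -2 + (-5 - 1*(-3))/2 = -2 + (-5 + 3)/2 = -2 + (½)*(-2) = -2 - 1 = -3)
F = 2876600/869 (F = -1900/((-869/1514)) = -1900/((-869*1/1514)) = -1900/(-869/1514) = -1900*(-1514/869) = 2876600/869 ≈ 3310.2)
O(M) = -M + 2*M² (O(M) = M*(2*M) - M = 2*M² - M = -M + 2*M²)
O(1 + B*5) - F = (1 - 3*5)*(-1 + 2*(1 - 3*5)) - 1*2876600/869 = (1 - 15)*(-1 + 2*(1 - 15)) - 2876600/869 = -14*(-1 + 2*(-14)) - 2876600/869 = -14*(-1 - 28) - 2876600/869 = -14*(-29) - 2876600/869 = 406 - 2876600/869 = -2523786/869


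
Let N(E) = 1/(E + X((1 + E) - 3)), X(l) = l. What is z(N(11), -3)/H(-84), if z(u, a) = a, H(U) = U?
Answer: 1/28 ≈ 0.035714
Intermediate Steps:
N(E) = 1/(-2 + 2*E) (N(E) = 1/(E + ((1 + E) - 3)) = 1/(E + (-2 + E)) = 1/(-2 + 2*E))
z(N(11), -3)/H(-84) = -3/(-84) = -3*(-1/84) = 1/28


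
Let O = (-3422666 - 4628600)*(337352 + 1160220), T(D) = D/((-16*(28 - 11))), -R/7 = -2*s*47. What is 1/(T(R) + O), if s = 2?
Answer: -68/819899835778665 ≈ -8.2937e-14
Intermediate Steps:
R = 1316 (R = -7*(-2*2)*47 = -(-28)*47 = -7*(-188) = 1316)
T(D) = -D/272 (T(D) = D/((-16*17)) = D/(-272) = D*(-1/272) = -D/272)
O = -12057350526152 (O = -8051266*1497572 = -12057350526152)
1/(T(R) + O) = 1/(-1/272*1316 - 12057350526152) = 1/(-329/68 - 12057350526152) = 1/(-819899835778665/68) = -68/819899835778665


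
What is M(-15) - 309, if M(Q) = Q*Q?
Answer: -84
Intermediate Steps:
M(Q) = Q**2
M(-15) - 309 = (-15)**2 - 309 = 225 - 309 = -84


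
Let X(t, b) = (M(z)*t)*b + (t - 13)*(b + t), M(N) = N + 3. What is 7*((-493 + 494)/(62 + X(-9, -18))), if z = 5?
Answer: 7/1952 ≈ 0.0035861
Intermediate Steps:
M(N) = 3 + N
X(t, b) = (-13 + t)*(b + t) + 8*b*t (X(t, b) = ((3 + 5)*t)*b + (t - 13)*(b + t) = (8*t)*b + (-13 + t)*(b + t) = 8*b*t + (-13 + t)*(b + t) = (-13 + t)*(b + t) + 8*b*t)
7*((-493 + 494)/(62 + X(-9, -18))) = 7*((-493 + 494)/(62 + ((-9)² - 13*(-18) - 13*(-9) + 9*(-18)*(-9)))) = 7*(1/(62 + (81 + 234 + 117 + 1458))) = 7*(1/(62 + 1890)) = 7*(1/1952) = 7/1952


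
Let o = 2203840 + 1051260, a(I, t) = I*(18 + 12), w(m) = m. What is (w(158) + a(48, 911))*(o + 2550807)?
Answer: 9277839386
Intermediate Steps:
a(I, t) = 30*I (a(I, t) = I*30 = 30*I)
o = 3255100
(w(158) + a(48, 911))*(o + 2550807) = (158 + 30*48)*(3255100 + 2550807) = (158 + 1440)*5805907 = 1598*5805907 = 9277839386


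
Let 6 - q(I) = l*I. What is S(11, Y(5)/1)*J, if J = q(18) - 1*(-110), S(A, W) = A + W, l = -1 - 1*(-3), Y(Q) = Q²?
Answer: 2880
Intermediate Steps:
l = 2 (l = -1 + 3 = 2)
q(I) = 6 - 2*I
J = 80 (J = (6 - 2*18) - 1*(-110) = (6 - 36) + 110 = -30 + 110 = 80)
S(11, Y(5)/1)*J = (11 + 5²/1)*80 = (11 + 25*1)*80 = (11 + 25)*80 = 36*80 = 2880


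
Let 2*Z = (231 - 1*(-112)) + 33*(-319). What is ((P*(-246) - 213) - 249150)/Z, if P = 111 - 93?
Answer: 253791/5092 ≈ 49.841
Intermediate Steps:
P = 18
Z = -5092 (Z = ((231 - 1*(-112)) + 33*(-319))/2 = ((231 + 112) - 10527)/2 = (343 - 10527)/2 = (1/2)*(-10184) = -5092)
((P*(-246) - 213) - 249150)/Z = ((18*(-246) - 213) - 249150)/(-5092) = ((-4428 - 213) - 249150)*(-1/5092) = (-4641 - 249150)*(-1/5092) = -253791*(-1/5092) = 253791/5092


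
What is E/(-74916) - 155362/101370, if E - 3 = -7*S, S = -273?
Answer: -328697827/210950970 ≈ -1.5582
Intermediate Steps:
E = 1914 (E = 3 - 7*(-273) = 3 + 1911 = 1914)
E/(-74916) - 155362/101370 = 1914/(-74916) - 155362/101370 = 1914*(-1/74916) - 155362*1/101370 = -319/12486 - 77681/50685 = -328697827/210950970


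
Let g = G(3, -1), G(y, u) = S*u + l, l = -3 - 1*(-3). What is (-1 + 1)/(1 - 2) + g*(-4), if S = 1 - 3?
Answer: -8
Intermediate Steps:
l = 0 (l = -3 + 3 = 0)
S = -2
G(y, u) = -2*u (G(y, u) = -2*u + 0 = -2*u)
g = 2 (g = -2*(-1) = 2)
(-1 + 1)/(1 - 2) + g*(-4) = (-1 + 1)/(1 - 2) + 2*(-4) = 0/(-1) - 8 = 0*(-1) - 8 = 0 - 8 = -8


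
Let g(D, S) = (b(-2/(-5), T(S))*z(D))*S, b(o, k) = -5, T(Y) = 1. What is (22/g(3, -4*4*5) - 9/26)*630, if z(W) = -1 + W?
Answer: -104391/520 ≈ -200.75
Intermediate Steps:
g(D, S) = S*(5 - 5*D) (g(D, S) = (-5*(-1 + D))*S = (5 - 5*D)*S = S*(5 - 5*D))
(22/g(3, -4*4*5) - 9/26)*630 = (22/((5*(-4*4*5)*(1 - 1*3))) - 9/26)*630 = (22/((5*(-16*5)*(1 - 3))) - 9*1/26)*630 = (22/((5*(-80)*(-2))) - 9/26)*630 = (22/800 - 9/26)*630 = (22*(1/800) - 9/26)*630 = (11/400 - 9/26)*630 = -1657/5200*630 = -104391/520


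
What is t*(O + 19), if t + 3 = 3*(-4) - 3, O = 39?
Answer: -1044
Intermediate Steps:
t = -18 (t = -3 + (3*(-4) - 3) = -3 + (-12 - 3) = -3 - 15 = -18)
t*(O + 19) = -18*(39 + 19) = -18*58 = -1044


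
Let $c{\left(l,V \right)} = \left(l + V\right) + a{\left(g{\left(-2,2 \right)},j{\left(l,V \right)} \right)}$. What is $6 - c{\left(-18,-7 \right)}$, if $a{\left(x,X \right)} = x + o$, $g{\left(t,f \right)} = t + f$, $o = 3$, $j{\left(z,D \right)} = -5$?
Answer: $28$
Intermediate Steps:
$g{\left(t,f \right)} = f + t$
$a{\left(x,X \right)} = 3 + x$ ($a{\left(x,X \right)} = x + 3 = 3 + x$)
$c{\left(l,V \right)} = 3 + V + l$ ($c{\left(l,V \right)} = \left(l + V\right) + \left(3 + \left(2 - 2\right)\right) = \left(V + l\right) + \left(3 + 0\right) = \left(V + l\right) + 3 = 3 + V + l$)
$6 - c{\left(-18,-7 \right)} = 6 - \left(3 - 7 - 18\right) = 6 - -22 = 6 + 22 = 28$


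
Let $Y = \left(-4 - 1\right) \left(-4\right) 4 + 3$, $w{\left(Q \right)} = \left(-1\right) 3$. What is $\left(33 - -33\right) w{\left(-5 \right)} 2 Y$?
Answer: $-32868$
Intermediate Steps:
$w{\left(Q \right)} = -3$
$Y = 83$ ($Y = \left(-5\right) \left(-4\right) 4 + 3 = 20 \cdot 4 + 3 = 80 + 3 = 83$)
$\left(33 - -33\right) w{\left(-5 \right)} 2 Y = \left(33 - -33\right) \left(-3\right) 2 \cdot 83 = \left(33 + 33\right) \left(\left(-6\right) 83\right) = 66 \left(-498\right) = -32868$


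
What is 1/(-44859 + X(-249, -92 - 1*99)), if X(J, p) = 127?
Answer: -1/44732 ≈ -2.2355e-5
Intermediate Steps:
1/(-44859 + X(-249, -92 - 1*99)) = 1/(-44859 + 127) = 1/(-44732) = -1/44732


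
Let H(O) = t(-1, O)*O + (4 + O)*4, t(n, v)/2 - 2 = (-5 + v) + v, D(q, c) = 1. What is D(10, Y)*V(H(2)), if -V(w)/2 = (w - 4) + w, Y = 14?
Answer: -104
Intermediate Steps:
t(n, v) = -6 + 4*v (t(n, v) = 4 + 2*((-5 + v) + v) = 4 + 2*(-5 + 2*v) = 4 + (-10 + 4*v) = -6 + 4*v)
H(O) = 16 + 4*O + O*(-6 + 4*O) (H(O) = (-6 + 4*O)*O + (4 + O)*4 = O*(-6 + 4*O) + (16 + 4*O) = 16 + 4*O + O*(-6 + 4*O))
V(w) = 8 - 4*w (V(w) = -2*((w - 4) + w) = -2*((-4 + w) + w) = -2*(-4 + 2*w) = 8 - 4*w)
D(10, Y)*V(H(2)) = 1*(8 - 4*(16 - 2*2 + 4*2**2)) = 1*(8 - 4*(16 - 4 + 4*4)) = 1*(8 - 4*(16 - 4 + 16)) = 1*(8 - 4*28) = 1*(8 - 112) = 1*(-104) = -104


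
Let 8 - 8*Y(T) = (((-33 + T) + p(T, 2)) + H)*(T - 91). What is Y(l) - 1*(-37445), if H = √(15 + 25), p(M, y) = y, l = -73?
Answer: 35314 + 41*√10 ≈ 35444.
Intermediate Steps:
H = 2*√10 (H = √40 = 2*√10 ≈ 6.3246)
Y(T) = 1 - (-91 + T)*(-31 + T + 2*√10)/8 (Y(T) = 1 - (((-33 + T) + 2) + 2*√10)*(T - 91)/8 = 1 - ((-31 + T) + 2*√10)*(-91 + T)/8 = 1 - (-31 + T + 2*√10)*(-91 + T)/8 = 1 - (-91 + T)*(-31 + T + 2*√10)/8)
Y(l) - 1*(-37445) = (-2813/8 - ⅛*(-73)² + (61/4)*(-73) + 91*√10/4 - ¼*(-73)*√10) - 1*(-37445) = (-2813/8 - ⅛*5329 - 4453/4 + 91*√10/4 + 73*√10/4) + 37445 = (-2813/8 - 5329/8 - 4453/4 + 91*√10/4 + 73*√10/4) + 37445 = (-2131 + 41*√10) + 37445 = 35314 + 41*√10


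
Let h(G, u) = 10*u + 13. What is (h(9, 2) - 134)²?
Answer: 10201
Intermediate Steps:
h(G, u) = 13 + 10*u
(h(9, 2) - 134)² = ((13 + 10*2) - 134)² = ((13 + 20) - 134)² = (33 - 134)² = (-101)² = 10201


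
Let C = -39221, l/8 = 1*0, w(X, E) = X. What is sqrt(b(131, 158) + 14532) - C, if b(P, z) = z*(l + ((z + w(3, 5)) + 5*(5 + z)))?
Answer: 39221 + 2*sqrt(42185) ≈ 39632.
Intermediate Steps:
l = 0 (l = 8*(1*0) = 8*0 = 0)
b(P, z) = z*(28 + 6*z) (b(P, z) = z*(0 + ((z + 3) + 5*(5 + z))) = z*(0 + ((3 + z) + (25 + 5*z))) = z*(0 + (28 + 6*z)) = z*(28 + 6*z))
sqrt(b(131, 158) + 14532) - C = sqrt(2*158*(14 + 3*158) + 14532) - 1*(-39221) = sqrt(2*158*(14 + 474) + 14532) + 39221 = sqrt(2*158*488 + 14532) + 39221 = sqrt(154208 + 14532) + 39221 = sqrt(168740) + 39221 = 2*sqrt(42185) + 39221 = 39221 + 2*sqrt(42185)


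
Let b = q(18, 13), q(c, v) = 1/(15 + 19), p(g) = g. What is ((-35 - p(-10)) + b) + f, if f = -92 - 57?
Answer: -5915/34 ≈ -173.97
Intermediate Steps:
q(c, v) = 1/34
b = 1/34 ≈ 0.029412
f = -149
((-35 - p(-10)) + b) + f = ((-35 - 1*(-10)) + 1/34) - 149 = ((-35 + 10) + 1/34) - 149 = (-25 + 1/34) - 149 = -849/34 - 149 = -5915/34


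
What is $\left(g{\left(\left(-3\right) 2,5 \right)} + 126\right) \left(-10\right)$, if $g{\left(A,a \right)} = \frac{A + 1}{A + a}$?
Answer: $-1310$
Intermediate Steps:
$g{\left(A,a \right)} = \frac{1 + A}{A + a}$
$\left(g{\left(\left(-3\right) 2,5 \right)} + 126\right) \left(-10\right) = \left(\frac{1 - 6}{\left(-3\right) 2 + 5} + 126\right) \left(-10\right) = \left(\frac{1 - 6}{-6 + 5} + 126\right) \left(-10\right) = \left(\frac{1}{-1} \left(-5\right) + 126\right) \left(-10\right) = \left(\left(-1\right) \left(-5\right) + 126\right) \left(-10\right) = \left(5 + 126\right) \left(-10\right) = 131 \left(-10\right) = -1310$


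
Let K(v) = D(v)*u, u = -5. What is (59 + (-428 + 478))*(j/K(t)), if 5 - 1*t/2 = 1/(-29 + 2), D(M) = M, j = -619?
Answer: 1821717/1360 ≈ 1339.5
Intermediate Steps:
t = 272/27 (t = 10 - 2/(-29 + 2) = 10 - 2/(-27) = 10 - 2*(-1/27) = 10 + 2/27 = 272/27 ≈ 10.074)
K(v) = -5*v (K(v) = v*(-5) = -5*v)
(59 + (-428 + 478))*(j/K(t)) = (59 + (-428 + 478))*(-619/((-5*272/27))) = (59 + 50)*(-619/(-1360/27)) = 109*(-619*(-27/1360)) = 109*(16713/1360) = 1821717/1360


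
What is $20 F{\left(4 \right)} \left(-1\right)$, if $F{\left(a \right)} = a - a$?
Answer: $0$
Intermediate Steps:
$F{\left(a \right)} = 0$
$20 F{\left(4 \right)} \left(-1\right) = 20 \cdot 0 \left(-1\right) = 0 \left(-1\right) = 0$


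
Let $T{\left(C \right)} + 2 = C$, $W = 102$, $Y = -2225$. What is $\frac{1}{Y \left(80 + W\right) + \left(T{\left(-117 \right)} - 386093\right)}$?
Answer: $- \frac{1}{791162} \approx -1.264 \cdot 10^{-6}$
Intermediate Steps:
$T{\left(C \right)} = -2 + C$
$\frac{1}{Y \left(80 + W\right) + \left(T{\left(-117 \right)} - 386093\right)} = \frac{1}{- 2225 \left(80 + 102\right) - 386212} = \frac{1}{\left(-2225\right) 182 - 386212} = \frac{1}{-404950 - 386212} = \frac{1}{-791162} = - \frac{1}{791162}$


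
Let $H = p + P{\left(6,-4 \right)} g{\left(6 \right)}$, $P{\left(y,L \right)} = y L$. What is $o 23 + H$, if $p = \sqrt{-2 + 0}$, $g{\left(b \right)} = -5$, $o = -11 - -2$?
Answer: $-87 + i \sqrt{2} \approx -87.0 + 1.4142 i$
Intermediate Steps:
$o = -9$ ($o = -11 + 2 = -9$)
$p = i \sqrt{2}$ ($p = \sqrt{-2} = i \sqrt{2} \approx 1.4142 i$)
$P{\left(y,L \right)} = L y$
$H = 120 + i \sqrt{2}$ ($H = i \sqrt{2} + \left(-4\right) 6 \left(-5\right) = i \sqrt{2} - -120 = i \sqrt{2} + 120 = 120 + i \sqrt{2} \approx 120.0 + 1.4142 i$)
$o 23 + H = \left(-9\right) 23 + \left(120 + i \sqrt{2}\right) = -207 + \left(120 + i \sqrt{2}\right) = -87 + i \sqrt{2}$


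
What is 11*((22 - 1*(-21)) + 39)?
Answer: 902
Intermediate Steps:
11*((22 - 1*(-21)) + 39) = 11*((22 + 21) + 39) = 11*(43 + 39) = 11*82 = 902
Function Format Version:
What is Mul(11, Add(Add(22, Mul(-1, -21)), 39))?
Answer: 902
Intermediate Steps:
Mul(11, Add(Add(22, Mul(-1, -21)), 39)) = Mul(11, Add(Add(22, 21), 39)) = Mul(11, Add(43, 39)) = Mul(11, 82) = 902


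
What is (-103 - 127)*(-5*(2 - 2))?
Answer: 0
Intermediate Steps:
(-103 - 127)*(-5*(2 - 2)) = -(-1150)*0 = -230*0 = 0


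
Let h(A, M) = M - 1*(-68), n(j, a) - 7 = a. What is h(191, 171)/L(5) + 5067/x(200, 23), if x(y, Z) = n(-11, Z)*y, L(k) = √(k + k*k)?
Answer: 1689/2000 + 239*√30/30 ≈ 44.480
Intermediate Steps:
n(j, a) = 7 + a
h(A, M) = 68 + M (h(A, M) = M + 68 = 68 + M)
L(k) = √(k + k²)
x(y, Z) = y*(7 + Z) (x(y, Z) = (7 + Z)*y = y*(7 + Z))
h(191, 171)/L(5) + 5067/x(200, 23) = (68 + 171)/(√(5*(1 + 5))) + 5067/((200*(7 + 23))) = 239/(√(5*6)) + 5067/((200*30)) = 239/(√30) + 5067/6000 = 239*(√30/30) + 5067*(1/6000) = 239*√30/30 + 1689/2000 = 1689/2000 + 239*√30/30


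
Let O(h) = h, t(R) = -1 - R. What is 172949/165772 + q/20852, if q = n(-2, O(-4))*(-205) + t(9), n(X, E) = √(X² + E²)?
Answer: 901168707/864169436 - 205*√5/10426 ≈ 0.99885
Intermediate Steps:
n(X, E) = √(E² + X²)
q = -10 - 410*√5 (q = √((-4)² + (-2)²)*(-205) + (-1 - 1*9) = √(16 + 4)*(-205) + (-1 - 9) = √20*(-205) - 10 = (2*√5)*(-205) - 10 = -410*√5 - 10 = -10 - 410*√5 ≈ -926.79)
172949/165772 + q/20852 = 172949/165772 + (-10 - 410*√5)/20852 = 172949*(1/165772) + (-10 - 410*√5)*(1/20852) = 172949/165772 + (-5/10426 - 205*√5/10426) = 901168707/864169436 - 205*√5/10426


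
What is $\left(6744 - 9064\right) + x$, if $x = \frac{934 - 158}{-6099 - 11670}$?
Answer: $- \frac{41224856}{17769} \approx -2320.0$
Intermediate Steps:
$x = - \frac{776}{17769}$ ($x = \frac{776}{-17769} = 776 \left(- \frac{1}{17769}\right) = - \frac{776}{17769} \approx -0.043672$)
$\left(6744 - 9064\right) + x = \left(6744 - 9064\right) - \frac{776}{17769} = -2320 - \frac{776}{17769} = - \frac{41224856}{17769}$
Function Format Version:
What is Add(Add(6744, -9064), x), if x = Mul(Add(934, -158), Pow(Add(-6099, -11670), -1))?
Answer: Rational(-41224856, 17769) ≈ -2320.0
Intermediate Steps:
x = Rational(-776, 17769) (x = Mul(776, Pow(-17769, -1)) = Mul(776, Rational(-1, 17769)) = Rational(-776, 17769) ≈ -0.043672)
Add(Add(6744, -9064), x) = Add(Add(6744, -9064), Rational(-776, 17769)) = Add(-2320, Rational(-776, 17769)) = Rational(-41224856, 17769)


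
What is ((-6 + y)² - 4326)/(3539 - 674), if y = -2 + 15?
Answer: -4277/2865 ≈ -1.4928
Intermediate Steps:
y = 13
((-6 + y)² - 4326)/(3539 - 674) = ((-6 + 13)² - 4326)/(3539 - 674) = (7² - 4326)/2865 = (49 - 4326)*(1/2865) = -4277*1/2865 = -4277/2865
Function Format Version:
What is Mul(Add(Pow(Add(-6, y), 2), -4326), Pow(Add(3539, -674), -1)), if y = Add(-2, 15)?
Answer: Rational(-4277, 2865) ≈ -1.4928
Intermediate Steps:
y = 13
Mul(Add(Pow(Add(-6, y), 2), -4326), Pow(Add(3539, -674), -1)) = Mul(Add(Pow(Add(-6, 13), 2), -4326), Pow(Add(3539, -674), -1)) = Mul(Add(Pow(7, 2), -4326), Pow(2865, -1)) = Mul(Add(49, -4326), Rational(1, 2865)) = Mul(-4277, Rational(1, 2865)) = Rational(-4277, 2865)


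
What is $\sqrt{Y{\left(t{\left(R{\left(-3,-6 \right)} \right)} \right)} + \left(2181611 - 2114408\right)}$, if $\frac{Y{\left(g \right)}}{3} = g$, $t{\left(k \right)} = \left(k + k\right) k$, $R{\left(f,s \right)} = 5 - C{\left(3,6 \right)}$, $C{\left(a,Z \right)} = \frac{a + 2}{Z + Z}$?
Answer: $\frac{\sqrt{9695382}}{12} \approx 259.48$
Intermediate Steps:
$C{\left(a,Z \right)} = \frac{2 + a}{2 Z}$
$R{\left(f,s \right)} = \frac{55}{12}$ ($R{\left(f,s \right)} = 5 - \frac{2 + 3}{2 \cdot 6} = 5 - \frac{1}{2} \cdot \frac{1}{6} \cdot 5 = 5 - \frac{5}{12} = \frac{55}{12}$)
$t{\left(k \right)} = 2 k^{2}$ ($t{\left(k \right)} = 2 k k = 2 k^{2}$)
$Y{\left(g \right)} = 3 g$
$\sqrt{Y{\left(t{\left(R{\left(-3,-6 \right)} \right)} \right)} + \left(2181611 - 2114408\right)} = \sqrt{3 \cdot 2 \left(\frac{55}{12}\right)^{2} + \left(2181611 - 2114408\right)} = \sqrt{3 \cdot 2 \cdot \frac{3025}{144} + \left(2181611 - 2114408\right)} = \sqrt{3 \cdot \frac{3025}{72} + 67203} = \sqrt{\frac{3025}{24} + 67203} = \sqrt{\frac{1615897}{24}} = \frac{\sqrt{9695382}}{12}$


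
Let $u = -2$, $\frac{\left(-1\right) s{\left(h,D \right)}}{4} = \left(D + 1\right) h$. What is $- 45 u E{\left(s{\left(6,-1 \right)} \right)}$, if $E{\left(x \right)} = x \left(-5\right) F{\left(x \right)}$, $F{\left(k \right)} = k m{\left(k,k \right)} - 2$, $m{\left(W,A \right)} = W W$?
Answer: $0$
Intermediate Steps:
$m{\left(W,A \right)} = W^{2}$
$F{\left(k \right)} = -2 + k^{3}$ ($F{\left(k \right)} = k k^{2} - 2 = k^{3} - 2 = -2 + k^{3}$)
$s{\left(h,D \right)} = - 4 h \left(1 + D\right)$ ($s{\left(h,D \right)} = - 4 \left(D + 1\right) h = - 4 \left(1 + D\right) h = - 4 h \left(1 + D\right)$)
$E{\left(x \right)} = - 5 x \left(-2 + x^{3}\right)$ ($E{\left(x \right)} = x \left(-5\right) \left(-2 + x^{3}\right) = - 5 x \left(-2 + x^{3}\right)$)
$- 45 u E{\left(s{\left(6,-1 \right)} \right)} = \left(-45\right) \left(-2\right) 5 \left(\left(-4\right) 6 \left(1 - 1\right)\right) \left(2 - \left(\left(-4\right) 6 \left(1 - 1\right)\right)^{3}\right) = 90 \cdot 5 \left(\left(-4\right) 6 \cdot 0\right) \left(2 - \left(\left(-4\right) 6 \cdot 0\right)^{3}\right) = 90 \cdot 5 \cdot 0 \left(2 - 0^{3}\right) = 90 \cdot 5 \cdot 0 \left(2 - 0\right) = 90 \cdot 5 \cdot 0 \left(2 + 0\right) = 90 \cdot 5 \cdot 0 \cdot 2 = 90 \cdot 0 = 0$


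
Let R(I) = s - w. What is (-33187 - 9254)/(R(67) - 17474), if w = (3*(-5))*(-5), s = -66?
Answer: 42441/17615 ≈ 2.4094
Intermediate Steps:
w = 75 (w = -15*(-5) = 75)
R(I) = -141 (R(I) = -66 - 1*75 = -66 - 75 = -141)
(-33187 - 9254)/(R(67) - 17474) = (-33187 - 9254)/(-141 - 17474) = -42441/(-17615) = -42441*(-1/17615) = 42441/17615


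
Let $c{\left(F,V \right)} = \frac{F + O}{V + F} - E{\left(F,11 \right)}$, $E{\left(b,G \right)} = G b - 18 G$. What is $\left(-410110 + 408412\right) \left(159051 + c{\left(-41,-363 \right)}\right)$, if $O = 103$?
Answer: $- \frac{27388204281}{101} \approx -2.7117 \cdot 10^{8}$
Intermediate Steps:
$E{\left(b,G \right)} = - 18 G + G b$
$c{\left(F,V \right)} = 198 - 11 F + \frac{103 + F}{F + V}$ ($c{\left(F,V \right)} = \frac{F + 103}{V + F} - 11 \left(-18 + F\right) = \frac{103 + F}{F + V} - \left(-198 + 11 F\right) = 198 - 11 F + \frac{103 + F}{F + V}$)
$\left(-410110 + 408412\right) \left(159051 + c{\left(-41,-363 \right)}\right) = \left(-410110 + 408412\right) \left(159051 + \frac{103 - 41 - - 451 \left(-18 - 41\right) - - 3993 \left(-18 - 41\right)}{-41 - 363}\right) = - 1698 \left(159051 + \frac{103 - 41 - \left(-451\right) \left(-59\right) - \left(-3993\right) \left(-59\right)}{-404}\right) = - 1698 \left(159051 - \frac{103 - 41 - 26609 - 235587}{404}\right) = - 1698 \left(159051 - - \frac{131067}{202}\right) = - 1698 \left(159051 + \frac{131067}{202}\right) = \left(-1698\right) \frac{32259369}{202} = - \frac{27388204281}{101}$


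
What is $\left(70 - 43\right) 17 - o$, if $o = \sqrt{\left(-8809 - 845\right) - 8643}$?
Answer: $459 - 3 i \sqrt{2033} \approx 459.0 - 135.27 i$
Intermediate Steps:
$o = 3 i \sqrt{2033}$ ($o = \sqrt{-9654 - 8643} = \sqrt{-18297} = 3 i \sqrt{2033} \approx 135.27 i$)
$\left(70 - 43\right) 17 - o = \left(70 - 43\right) 17 - 3 i \sqrt{2033} = 27 \cdot 17 - 3 i \sqrt{2033} = 459 - 3 i \sqrt{2033}$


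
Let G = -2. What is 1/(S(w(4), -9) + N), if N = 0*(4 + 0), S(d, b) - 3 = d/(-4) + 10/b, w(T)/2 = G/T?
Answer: 36/77 ≈ 0.46753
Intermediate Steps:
w(T) = -4/T (w(T) = 2*(-2/T) = -4/T)
S(d, b) = 3 + 10/b - d/4 (S(d, b) = 3 + (d/(-4) + 10/b) = 3 + (d*(-1/4) + 10/b) = 3 + (-d/4 + 10/b) = 3 + (10/b - d/4) = 3 + 10/b - d/4)
N = 0 (N = 0*4 = 0)
1/(S(w(4), -9) + N) = 1/((3 + 10/(-9) - (-1)/4) + 0) = 1/((3 + 10*(-1/9) - (-1)/4) + 0) = 1/((3 - 10/9 - 1/4*(-1)) + 0) = 1/((3 - 10/9 + 1/4) + 0) = 1/(77/36 + 0) = 1/(77/36) = 36/77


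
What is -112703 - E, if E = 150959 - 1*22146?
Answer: -241516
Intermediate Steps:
E = 128813 (E = 150959 - 22146 = 128813)
-112703 - E = -112703 - 1*128813 = -112703 - 128813 = -241516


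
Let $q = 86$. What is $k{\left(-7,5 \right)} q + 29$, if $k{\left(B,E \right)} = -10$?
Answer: $-831$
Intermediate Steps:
$k{\left(-7,5 \right)} q + 29 = \left(-10\right) 86 + 29 = -860 + 29 = -831$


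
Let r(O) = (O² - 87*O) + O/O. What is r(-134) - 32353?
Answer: -2738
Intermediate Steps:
r(O) = 1 + O² - 87*O (r(O) = (O² - 87*O) + 1 = 1 + O² - 87*O)
r(-134) - 32353 = (1 + (-134)² - 87*(-134)) - 32353 = (1 + 17956 + 11658) - 32353 = 29615 - 32353 = -2738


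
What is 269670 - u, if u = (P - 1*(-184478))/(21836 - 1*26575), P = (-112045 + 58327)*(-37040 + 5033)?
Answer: 428214662/677 ≈ 6.3252e+5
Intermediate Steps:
P = 1719352026 (P = -53718*(-32007) = 1719352026)
u = -245648072/677 (u = (1719352026 - 1*(-184478))/(21836 - 1*26575) = (1719352026 + 184478)/(21836 - 26575) = 1719536504/(-4739) = 1719536504*(-1/4739) = -245648072/677 ≈ -3.6285e+5)
269670 - u = 269670 - 1*(-245648072/677) = 269670 + 245648072/677 = 428214662/677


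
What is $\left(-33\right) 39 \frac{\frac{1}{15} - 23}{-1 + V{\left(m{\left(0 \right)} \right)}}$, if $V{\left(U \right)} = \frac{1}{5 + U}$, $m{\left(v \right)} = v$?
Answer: $-36894$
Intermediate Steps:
$\left(-33\right) 39 \frac{\frac{1}{15} - 23}{-1 + V{\left(m{\left(0 \right)} \right)}} = \left(-33\right) 39 \frac{\frac{1}{15} - 23}{-1 + \frac{1}{5 + 0}} = - 1287 \frac{\frac{1}{15} - 23}{-1 + \frac{1}{5}} = - 1287 \left(- \frac{344}{15 \left(-1 + \frac{1}{5}\right)}\right) = - 1287 \left(- \frac{344}{15 \left(- \frac{4}{5}\right)}\right) = - 1287 \left(\left(- \frac{344}{15}\right) \left(- \frac{5}{4}\right)\right) = \left(-1287\right) \frac{86}{3} = -36894$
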